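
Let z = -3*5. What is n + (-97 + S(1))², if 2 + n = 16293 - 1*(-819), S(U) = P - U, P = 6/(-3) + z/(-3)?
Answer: 26135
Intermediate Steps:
z = -15
P = 3 (P = 6/(-3) - 15/(-3) = 6*(-⅓) - 15*(-⅓) = -2 + 5 = 3)
S(U) = 3 - U
n = 17110 (n = -2 + (16293 - 1*(-819)) = -2 + (16293 + 819) = -2 + 17112 = 17110)
n + (-97 + S(1))² = 17110 + (-97 + (3 - 1*1))² = 17110 + (-97 + (3 - 1))² = 17110 + (-97 + 2)² = 17110 + (-95)² = 17110 + 9025 = 26135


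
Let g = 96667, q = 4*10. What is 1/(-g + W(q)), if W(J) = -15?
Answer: -1/96682 ≈ -1.0343e-5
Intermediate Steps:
q = 40
1/(-g + W(q)) = 1/(-1*96667 - 15) = 1/(-96667 - 15) = 1/(-96682) = -1/96682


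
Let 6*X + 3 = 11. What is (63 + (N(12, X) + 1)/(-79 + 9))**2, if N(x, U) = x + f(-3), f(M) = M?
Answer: 193600/49 ≈ 3951.0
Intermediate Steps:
X = 4/3 (X = -1/2 + (1/6)*11 = -1/2 + 11/6 = 4/3 ≈ 1.3333)
N(x, U) = -3 + x (N(x, U) = x - 3 = -3 + x)
(63 + (N(12, X) + 1)/(-79 + 9))**2 = (63 + ((-3 + 12) + 1)/(-79 + 9))**2 = (63 + (9 + 1)/(-70))**2 = (63 + 10*(-1/70))**2 = (63 - 1/7)**2 = (440/7)**2 = 193600/49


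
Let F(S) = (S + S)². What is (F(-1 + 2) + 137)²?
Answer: 19881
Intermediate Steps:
F(S) = 4*S² (F(S) = (2*S)² = 4*S²)
(F(-1 + 2) + 137)² = (4*(-1 + 2)² + 137)² = (4*1² + 137)² = (4*1 + 137)² = (4 + 137)² = 141² = 19881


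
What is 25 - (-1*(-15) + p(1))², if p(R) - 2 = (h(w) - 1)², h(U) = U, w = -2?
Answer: -651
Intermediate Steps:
p(R) = 11 (p(R) = 2 + (-2 - 1)² = 2 + (-3)² = 2 + 9 = 11)
25 - (-1*(-15) + p(1))² = 25 - (-1*(-15) + 11)² = 25 - (15 + 11)² = 25 - 1*26² = 25 - 1*676 = 25 - 676 = -651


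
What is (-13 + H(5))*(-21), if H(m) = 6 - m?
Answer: 252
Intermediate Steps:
(-13 + H(5))*(-21) = (-13 + (6 - 1*5))*(-21) = (-13 + (6 - 5))*(-21) = (-13 + 1)*(-21) = -12*(-21) = 252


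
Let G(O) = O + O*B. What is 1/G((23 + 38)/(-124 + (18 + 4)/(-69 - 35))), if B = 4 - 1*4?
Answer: -6459/3172 ≈ -2.0363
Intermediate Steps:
B = 0 (B = 4 - 4 = 0)
G(O) = O (G(O) = O + O*0 = O + 0 = O)
1/G((23 + 38)/(-124 + (18 + 4)/(-69 - 35))) = 1/((23 + 38)/(-124 + (18 + 4)/(-69 - 35))) = 1/(61/(-124 + 22/(-104))) = 1/(61/(-124 + 22*(-1/104))) = 1/(61/(-124 - 11/52)) = 1/(61/(-6459/52)) = 1/(61*(-52/6459)) = 1/(-3172/6459) = -6459/3172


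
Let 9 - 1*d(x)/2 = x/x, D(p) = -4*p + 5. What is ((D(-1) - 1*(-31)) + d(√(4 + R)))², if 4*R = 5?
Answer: 3136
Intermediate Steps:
R = 5/4 (R = (¼)*5 = 5/4 ≈ 1.2500)
D(p) = 5 - 4*p
d(x) = 16 (d(x) = 18 - 2*x/x = 18 - 2*1 = 18 - 2 = 16)
((D(-1) - 1*(-31)) + d(√(4 + R)))² = (((5 - 4*(-1)) - 1*(-31)) + 16)² = (((5 + 4) + 31) + 16)² = ((9 + 31) + 16)² = (40 + 16)² = 56² = 3136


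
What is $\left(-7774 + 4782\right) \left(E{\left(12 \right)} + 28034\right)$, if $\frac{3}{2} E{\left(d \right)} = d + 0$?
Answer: $-83901664$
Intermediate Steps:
$E{\left(d \right)} = \frac{2 d}{3}$ ($E{\left(d \right)} = \frac{2 \left(d + 0\right)}{3} = \frac{2 d}{3}$)
$\left(-7774 + 4782\right) \left(E{\left(12 \right)} + 28034\right) = \left(-7774 + 4782\right) \left(\frac{2}{3} \cdot 12 + 28034\right) = - 2992 \left(8 + 28034\right) = \left(-2992\right) 28042 = -83901664$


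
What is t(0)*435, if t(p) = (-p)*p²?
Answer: 0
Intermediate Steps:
t(p) = -p³
t(0)*435 = -1*0³*435 = -1*0*435 = 0*435 = 0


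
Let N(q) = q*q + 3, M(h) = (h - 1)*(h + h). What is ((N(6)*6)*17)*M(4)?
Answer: 95472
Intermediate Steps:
M(h) = 2*h*(-1 + h) (M(h) = (-1 + h)*(2*h) = 2*h*(-1 + h))
N(q) = 3 + q² (N(q) = q² + 3 = 3 + q²)
((N(6)*6)*17)*M(4) = (((3 + 6²)*6)*17)*(2*4*(-1 + 4)) = (((3 + 36)*6)*17)*(2*4*3) = ((39*6)*17)*24 = (234*17)*24 = 3978*24 = 95472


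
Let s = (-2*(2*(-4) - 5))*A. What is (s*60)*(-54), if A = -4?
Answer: 336960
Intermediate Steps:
s = -104 (s = -2*(2*(-4) - 5)*(-4) = -2*(-8 - 5)*(-4) = -2*(-13)*(-4) = 26*(-4) = -104)
(s*60)*(-54) = -104*60*(-54) = -6240*(-54) = 336960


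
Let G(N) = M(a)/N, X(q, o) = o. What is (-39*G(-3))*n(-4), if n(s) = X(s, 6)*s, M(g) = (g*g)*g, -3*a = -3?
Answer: -312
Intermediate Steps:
a = 1 (a = -⅓*(-3) = 1)
M(g) = g³ (M(g) = g²*g = g³)
n(s) = 6*s
G(N) = 1/N (G(N) = 1³/N = 1/N)
(-39*G(-3))*n(-4) = (-39/(-3))*(6*(-4)) = -39*(-⅓)*(-24) = 13*(-24) = -312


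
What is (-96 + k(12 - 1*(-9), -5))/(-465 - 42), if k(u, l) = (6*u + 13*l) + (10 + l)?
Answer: 10/169 ≈ 0.059172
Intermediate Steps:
k(u, l) = 10 + 6*u + 14*l
(-96 + k(12 - 1*(-9), -5))/(-465 - 42) = (-96 + (10 + 6*(12 - 1*(-9)) + 14*(-5)))/(-465 - 42) = (-96 + (10 + 6*(12 + 9) - 70))/(-507) = (-96 + (10 + 6*21 - 70))*(-1/507) = (-96 + (10 + 126 - 70))*(-1/507) = (-96 + 66)*(-1/507) = -30*(-1/507) = 10/169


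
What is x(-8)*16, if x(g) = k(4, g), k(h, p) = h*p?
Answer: -512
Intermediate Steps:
x(g) = 4*g
x(-8)*16 = (4*(-8))*16 = -32*16 = -512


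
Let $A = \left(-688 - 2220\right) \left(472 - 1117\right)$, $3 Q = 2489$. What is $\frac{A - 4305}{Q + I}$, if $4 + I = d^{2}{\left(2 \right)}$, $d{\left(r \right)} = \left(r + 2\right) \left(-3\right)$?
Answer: $\frac{5614065}{2909} \approx 1929.9$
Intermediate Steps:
$d{\left(r \right)} = -6 - 3 r$ ($d{\left(r \right)} = \left(2 + r\right) \left(-3\right) = -6 - 3 r$)
$Q = \frac{2489}{3}$ ($Q = \frac{1}{3} \cdot 2489 = \frac{2489}{3} \approx 829.67$)
$A = 1875660$ ($A = \left(-2908\right) \left(-645\right) = 1875660$)
$I = 140$ ($I = -4 + \left(-6 - 6\right)^{2} = -4 + \left(-12\right)^{2} = -4 + 144 = 140$)
$\frac{A - 4305}{Q + I} = \frac{1875660 - 4305}{\frac{2489}{3} + 140} = \frac{1871355}{\frac{2909}{3}} = 1871355 \cdot \frac{3}{2909} = \frac{5614065}{2909}$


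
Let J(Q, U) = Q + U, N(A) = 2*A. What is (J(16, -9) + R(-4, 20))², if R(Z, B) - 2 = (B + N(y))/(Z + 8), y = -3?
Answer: 625/4 ≈ 156.25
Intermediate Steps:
R(Z, B) = 2 + (-6 + B)/(8 + Z) (R(Z, B) = 2 + (B + 2*(-3))/(Z + 8) = 2 + (B - 6)/(8 + Z) = 2 + (-6 + B)/(8 + Z))
(J(16, -9) + R(-4, 20))² = ((16 - 9) + (10 + 20 + 2*(-4))/(8 - 4))² = (7 + (10 + 20 - 8)/4)² = (7 + (¼)*22)² = (7 + 11/2)² = (25/2)² = 625/4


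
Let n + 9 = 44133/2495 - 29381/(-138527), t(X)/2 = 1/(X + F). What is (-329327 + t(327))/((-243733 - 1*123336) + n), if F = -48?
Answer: 31756783685273815/35395362140222736 ≈ 0.89720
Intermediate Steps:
t(X) = 2/(-48 + X) (t(X) = 2/(X - 48) = 2/(-48 + X))
n = 3076293901/345624865 (n = -9 + (44133/2495 - 29381/(-138527)) = -9 + (44133*(1/2495) - 29381*(-1/138527)) = -9 + (44133/2495 + 29381/138527) = -9 + 6186917686/345624865 = 3076293901/345624865 ≈ 8.9007)
(-329327 + t(327))/((-243733 - 1*123336) + n) = (-329327 + 2/(-48 + 327))/((-243733 - 1*123336) + 3076293901/345624865) = (-329327 + 2/279)/((-243733 - 123336) + 3076293901/345624865) = (-329327 + 2*(1/279))/(-367069 + 3076293901/345624865) = (-329327 + 2/279)/(-126865097276784/345624865) = -91882231/279*(-345624865/126865097276784) = 31756783685273815/35395362140222736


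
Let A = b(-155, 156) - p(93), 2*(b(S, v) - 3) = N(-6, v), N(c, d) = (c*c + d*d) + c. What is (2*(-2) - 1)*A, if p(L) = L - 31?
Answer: -60620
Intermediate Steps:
N(c, d) = c + c² + d² (N(c, d) = (c² + d²) + c = c + c² + d²)
b(S, v) = 18 + v²/2 (b(S, v) = 3 + (-6 + (-6)² + v²)/2 = 3 + (-6 + 36 + v²)/2 = 3 + (30 + v²)/2 = 3 + (15 + v²/2) = 18 + v²/2)
p(L) = -31 + L
A = 12124 (A = (18 + (½)*156²) - (-31 + 93) = (18 + (½)*24336) - 1*62 = (18 + 12168) - 62 = 12186 - 62 = 12124)
(2*(-2) - 1)*A = (2*(-2) - 1)*12124 = (-4 - 1)*12124 = -5*12124 = -60620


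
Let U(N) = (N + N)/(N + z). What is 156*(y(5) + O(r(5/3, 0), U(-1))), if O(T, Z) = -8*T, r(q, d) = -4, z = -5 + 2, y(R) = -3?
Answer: 4524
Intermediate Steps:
z = -3
U(N) = 2*N/(-3 + N) (U(N) = (N + N)/(N - 3) = (2*N)/(-3 + N) = 2*N/(-3 + N))
156*(y(5) + O(r(5/3, 0), U(-1))) = 156*(-3 - 8*(-4)) = 156*(-3 + 32) = 156*29 = 4524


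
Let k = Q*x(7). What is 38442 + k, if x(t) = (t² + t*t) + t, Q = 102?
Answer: 49152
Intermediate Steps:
x(t) = t + 2*t² (x(t) = (t² + t²) + t = 2*t² + t = t + 2*t²)
k = 10710 (k = 102*(7*(1 + 2*7)) = 102*(7*(1 + 14)) = 102*(7*15) = 102*105 = 10710)
38442 + k = 38442 + 10710 = 49152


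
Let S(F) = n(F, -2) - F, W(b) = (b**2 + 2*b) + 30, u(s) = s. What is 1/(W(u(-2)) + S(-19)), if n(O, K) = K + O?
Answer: 1/28 ≈ 0.035714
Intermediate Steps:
W(b) = 30 + b**2 + 2*b
S(F) = -2 (S(F) = (-2 + F) - F = -2)
1/(W(u(-2)) + S(-19)) = 1/((30 + (-2)**2 + 2*(-2)) - 2) = 1/((30 + 4 - 4) - 2) = 1/(30 - 2) = 1/28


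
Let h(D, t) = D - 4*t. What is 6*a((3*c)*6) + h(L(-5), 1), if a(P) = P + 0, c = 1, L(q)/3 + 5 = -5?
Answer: 74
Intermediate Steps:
L(q) = -30 (L(q) = -15 + 3*(-5) = -15 - 15 = -30)
a(P) = P
6*a((3*c)*6) + h(L(-5), 1) = 6*((3*1)*6) + (-30 - 4*1) = 6*(3*6) + (-30 - 4) = 6*18 - 34 = 108 - 34 = 74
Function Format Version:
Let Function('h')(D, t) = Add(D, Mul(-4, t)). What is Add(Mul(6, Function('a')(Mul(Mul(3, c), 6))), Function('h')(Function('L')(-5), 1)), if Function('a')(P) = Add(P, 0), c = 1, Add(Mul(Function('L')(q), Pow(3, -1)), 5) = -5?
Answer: 74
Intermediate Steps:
Function('L')(q) = -30 (Function('L')(q) = Add(-15, Mul(3, -5)) = Add(-15, -15) = -30)
Function('a')(P) = P
Add(Mul(6, Function('a')(Mul(Mul(3, c), 6))), Function('h')(Function('L')(-5), 1)) = Add(Mul(6, Mul(Mul(3, 1), 6)), Add(-30, Mul(-4, 1))) = Add(Mul(6, Mul(3, 6)), Add(-30, -4)) = Add(Mul(6, 18), -34) = Add(108, -34) = 74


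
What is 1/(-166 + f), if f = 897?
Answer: 1/731 ≈ 0.0013680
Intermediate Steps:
1/(-166 + f) = 1/(-166 + 897) = 1/731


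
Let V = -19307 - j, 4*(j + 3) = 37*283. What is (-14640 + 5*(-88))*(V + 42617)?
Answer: -312084370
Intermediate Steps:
j = 10459/4 (j = -3 + (37*283)/4 = -3 + (¼)*10471 = -3 + 10471/4 = 10459/4 ≈ 2614.8)
V = -87687/4 (V = -19307 - 1*10459/4 = -19307 - 10459/4 = -87687/4 ≈ -21922.)
(-14640 + 5*(-88))*(V + 42617) = (-14640 + 5*(-88))*(-87687/4 + 42617) = (-14640 - 440)*(82781/4) = -15080*82781/4 = -312084370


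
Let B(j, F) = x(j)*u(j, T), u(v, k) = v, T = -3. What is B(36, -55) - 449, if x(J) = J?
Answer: 847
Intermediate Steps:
B(j, F) = j**2 (B(j, F) = j*j = j**2)
B(36, -55) - 449 = 36**2 - 449 = 1296 - 449 = 847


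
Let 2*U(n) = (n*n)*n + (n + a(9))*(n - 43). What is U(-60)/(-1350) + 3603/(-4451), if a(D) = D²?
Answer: 320438471/4005900 ≈ 79.992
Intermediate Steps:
U(n) = n³/2 + (-43 + n)*(81 + n)/2 (U(n) = ((n*n)*n + (n + 9²)*(n - 43))/2 = (n²*n + (n + 81)*(-43 + n))/2 = (n³ + (81 + n)*(-43 + n))/2 = (n³ + (-43 + n)*(81 + n))/2 = n³/2 + (-43 + n)*(81 + n)/2)
U(-60)/(-1350) + 3603/(-4451) = (-3483/2 + (½)*(-60)² + (½)*(-60)³ + 19*(-60))/(-1350) + 3603/(-4451) = (-3483/2 + (½)*3600 + (½)*(-216000) - 1140)*(-1/1350) + 3603*(-1/4451) = (-3483/2 + 1800 - 108000 - 1140)*(-1/1350) - 3603/4451 = -218163/2*(-1/1350) - 3603/4451 = 72721/900 - 3603/4451 = 320438471/4005900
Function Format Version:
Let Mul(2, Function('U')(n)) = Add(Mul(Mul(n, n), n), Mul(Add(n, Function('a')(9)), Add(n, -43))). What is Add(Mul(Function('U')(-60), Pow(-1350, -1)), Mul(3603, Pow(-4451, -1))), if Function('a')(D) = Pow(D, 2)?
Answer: Rational(320438471, 4005900) ≈ 79.992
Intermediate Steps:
Function('U')(n) = Add(Mul(Rational(1, 2), Pow(n, 3)), Mul(Rational(1, 2), Add(-43, n), Add(81, n))) (Function('U')(n) = Mul(Rational(1, 2), Add(Mul(Mul(n, n), n), Mul(Add(n, Pow(9, 2)), Add(n, -43)))) = Mul(Rational(1, 2), Add(Mul(Pow(n, 2), n), Mul(Add(n, 81), Add(-43, n)))) = Mul(Rational(1, 2), Add(Pow(n, 3), Mul(Add(81, n), Add(-43, n)))) = Mul(Rational(1, 2), Add(Pow(n, 3), Mul(Add(-43, n), Add(81, n)))) = Add(Mul(Rational(1, 2), Pow(n, 3)), Mul(Rational(1, 2), Add(-43, n), Add(81, n))))
Add(Mul(Function('U')(-60), Pow(-1350, -1)), Mul(3603, Pow(-4451, -1))) = Add(Mul(Add(Rational(-3483, 2), Mul(Rational(1, 2), Pow(-60, 2)), Mul(Rational(1, 2), Pow(-60, 3)), Mul(19, -60)), Pow(-1350, -1)), Mul(3603, Pow(-4451, -1))) = Add(Mul(Add(Rational(-3483, 2), Mul(Rational(1, 2), 3600), Mul(Rational(1, 2), -216000), -1140), Rational(-1, 1350)), Mul(3603, Rational(-1, 4451))) = Add(Mul(Add(Rational(-3483, 2), 1800, -108000, -1140), Rational(-1, 1350)), Rational(-3603, 4451)) = Add(Mul(Rational(-218163, 2), Rational(-1, 1350)), Rational(-3603, 4451)) = Add(Rational(72721, 900), Rational(-3603, 4451)) = Rational(320438471, 4005900)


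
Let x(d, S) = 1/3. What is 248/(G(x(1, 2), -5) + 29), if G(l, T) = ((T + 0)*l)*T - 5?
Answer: 744/97 ≈ 7.6701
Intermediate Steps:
x(d, S) = 1/3
G(l, T) = -5 + l*T**2 (G(l, T) = (T*l)*T - 5 = l*T**2 - 5 = -5 + l*T**2)
248/(G(x(1, 2), -5) + 29) = 248/((-5 + (1/3)*(-5)**2) + 29) = 248/((-5 + (1/3)*25) + 29) = 248/((-5 + 25/3) + 29) = 248/(10/3 + 29) = 248/(97/3) = (3/97)*248 = 744/97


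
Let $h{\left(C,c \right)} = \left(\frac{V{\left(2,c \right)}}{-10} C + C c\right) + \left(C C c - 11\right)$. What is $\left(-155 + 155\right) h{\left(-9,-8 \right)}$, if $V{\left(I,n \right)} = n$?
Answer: $0$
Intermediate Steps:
$h{\left(C,c \right)} = -11 + c C^{2} + \frac{9 C c}{10}$ ($h{\left(C,c \right)} = \left(\frac{c}{-10} C + C c\right) + \left(C C c - 11\right) = \left(c \left(- \frac{1}{10}\right) C + C c\right) + \left(C^{2} c - 11\right) = \left(- \frac{c}{10} C + C c\right) + \left(c C^{2} - 11\right) = \left(- \frac{C c}{10} + C c\right) + \left(-11 + c C^{2}\right) = \frac{9 C c}{10} + \left(-11 + c C^{2}\right) = -11 + c C^{2} + \frac{9 C c}{10}$)
$\left(-155 + 155\right) h{\left(-9,-8 \right)} = \left(-155 + 155\right) \left(-11 - 8 \left(-9\right)^{2} + \frac{9}{10} \left(-9\right) \left(-8\right)\right) = 0 \left(-11 - 648 + \frac{324}{5}\right) = 0 \left(- \frac{2971}{5}\right) = 0$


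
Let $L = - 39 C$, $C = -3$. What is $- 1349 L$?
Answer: $-157833$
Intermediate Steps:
$L = 117$ ($L = \left(-39\right) \left(-3\right) = 117$)
$- 1349 L = \left(-1349\right) 117 = -157833$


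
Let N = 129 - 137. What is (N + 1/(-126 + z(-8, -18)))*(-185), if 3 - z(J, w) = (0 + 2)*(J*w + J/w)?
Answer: 5488025/3707 ≈ 1480.4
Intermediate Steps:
z(J, w) = 3 - 2*J*w - 2*J/w (z(J, w) = 3 - (0 + 2)*(J*w + J/w) = 3 - 2*(J*w + J/w) = 3 - (2*J*w + 2*J/w) = 3 + (-2*J*w - 2*J/w) = 3 - 2*J*w - 2*J/w)
N = -8
(N + 1/(-126 + z(-8, -18)))*(-185) = (-8 + 1/(-126 + (3 - 2*(-8)*(-18) - 2*(-8)/(-18))))*(-185) = (-8 + 1/(-126 + (3 - 288 - 2*(-8)*(-1/18))))*(-185) = (-8 + 1/(-126 + (3 - 288 - 8/9)))*(-185) = (-8 + 1/(-126 - 2573/9))*(-185) = (-8 + 1/(-3707/9))*(-185) = (-8 - 9/3707)*(-185) = -29665/3707*(-185) = 5488025/3707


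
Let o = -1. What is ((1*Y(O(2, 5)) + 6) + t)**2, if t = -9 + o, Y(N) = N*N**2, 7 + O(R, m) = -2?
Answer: 537289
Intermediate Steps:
O(R, m) = -9 (O(R, m) = -7 - 2 = -9)
Y(N) = N**3
t = -10 (t = -9 - 1 = -10)
((1*Y(O(2, 5)) + 6) + t)**2 = ((1*(-9)**3 + 6) - 10)**2 = ((1*(-729) + 6) - 10)**2 = ((-729 + 6) - 10)**2 = (-723 - 10)**2 = (-733)**2 = 537289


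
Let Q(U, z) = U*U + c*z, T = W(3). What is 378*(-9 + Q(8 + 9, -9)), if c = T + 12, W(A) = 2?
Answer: 58212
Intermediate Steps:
T = 2
c = 14 (c = 2 + 12 = 14)
Q(U, z) = U**2 + 14*z (Q(U, z) = U*U + 14*z = U**2 + 14*z)
378*(-9 + Q(8 + 9, -9)) = 378*(-9 + ((8 + 9)**2 + 14*(-9))) = 378*(-9 + (17**2 - 126)) = 378*(-9 + (289 - 126)) = 378*(-9 + 163) = 378*154 = 58212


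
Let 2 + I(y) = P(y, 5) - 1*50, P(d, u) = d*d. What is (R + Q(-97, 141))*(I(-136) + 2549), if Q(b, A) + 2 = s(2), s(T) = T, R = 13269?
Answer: 278556117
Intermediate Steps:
Q(b, A) = 0 (Q(b, A) = -2 + 2 = 0)
P(d, u) = d**2
I(y) = -52 + y**2 (I(y) = -2 + (y**2 - 1*50) = -2 + (y**2 - 50) = -2 + (-50 + y**2) = -52 + y**2)
(R + Q(-97, 141))*(I(-136) + 2549) = (13269 + 0)*((-52 + (-136)**2) + 2549) = 13269*((-52 + 18496) + 2549) = 13269*(18444 + 2549) = 13269*20993 = 278556117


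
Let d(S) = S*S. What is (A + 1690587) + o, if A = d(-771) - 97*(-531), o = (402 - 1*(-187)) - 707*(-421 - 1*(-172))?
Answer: 2513167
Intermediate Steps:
o = 176632 (o = (402 + 187) - 707*(-421 + 172) = 589 - 707*(-249) = 589 + 176043 = 176632)
d(S) = S²
A = 645948 (A = (-771)² - 97*(-531) = 594441 - 1*(-51507) = 594441 + 51507 = 645948)
(A + 1690587) + o = (645948 + 1690587) + 176632 = 2336535 + 176632 = 2513167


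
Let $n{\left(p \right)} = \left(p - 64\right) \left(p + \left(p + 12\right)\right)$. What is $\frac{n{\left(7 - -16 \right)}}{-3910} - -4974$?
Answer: $\frac{9725359}{1955} \approx 4974.6$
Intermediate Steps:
$n{\left(p \right)} = \left(-64 + p\right) \left(12 + 2 p\right)$ ($n{\left(p \right)} = \left(-64 + p\right) \left(p + \left(12 + p\right)\right) = \left(-64 + p\right) \left(12 + 2 p\right)$)
$\frac{n{\left(7 - -16 \right)}}{-3910} - -4974 = \frac{-768 - 116 \left(7 - -16\right) + 2 \left(7 - -16\right)^{2}}{-3910} - -4974 = \left(-768 - 116 \left(7 + 16\right) + 2 \left(7 + 16\right)^{2}\right) \left(- \frac{1}{3910}\right) + 4974 = \left(-768 - 2668 + 2 \cdot 23^{2}\right) \left(- \frac{1}{3910}\right) + 4974 = \left(-768 - 2668 + 2 \cdot 529\right) \left(- \frac{1}{3910}\right) + 4974 = \left(-768 - 2668 + 1058\right) \left(- \frac{1}{3910}\right) + 4974 = \left(-2378\right) \left(- \frac{1}{3910}\right) + 4974 = \frac{1189}{1955} + 4974 = \frac{9725359}{1955}$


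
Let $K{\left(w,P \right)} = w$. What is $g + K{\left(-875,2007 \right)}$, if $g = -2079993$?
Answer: $-2080868$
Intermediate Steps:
$g + K{\left(-875,2007 \right)} = -2079993 - 875 = -2080868$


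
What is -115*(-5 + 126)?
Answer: -13915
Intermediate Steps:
-115*(-5 + 126) = -115*121 = -13915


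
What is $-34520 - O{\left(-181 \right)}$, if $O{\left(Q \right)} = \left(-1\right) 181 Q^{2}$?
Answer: $5895221$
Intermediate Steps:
$O{\left(Q \right)} = - 181 Q^{2}$
$-34520 - O{\left(-181 \right)} = -34520 - - 181 \left(-181\right)^{2} = -34520 - \left(-181\right) 32761 = -34520 - -5929741 = -34520 + 5929741 = 5895221$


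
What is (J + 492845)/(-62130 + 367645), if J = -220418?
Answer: 272427/305515 ≈ 0.89170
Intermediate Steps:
(J + 492845)/(-62130 + 367645) = (-220418 + 492845)/(-62130 + 367645) = 272427/305515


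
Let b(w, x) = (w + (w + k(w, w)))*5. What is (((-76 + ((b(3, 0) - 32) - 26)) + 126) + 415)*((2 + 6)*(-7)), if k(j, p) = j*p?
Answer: -26992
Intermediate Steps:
b(w, x) = 5*w² + 10*w (b(w, x) = (w + (w + w*w))*5 = (w + (w + w²))*5 = (w² + 2*w)*5 = 5*w² + 10*w)
(((-76 + ((b(3, 0) - 32) - 26)) + 126) + 415)*((2 + 6)*(-7)) = (((-76 + ((5*3*(2 + 3) - 32) - 26)) + 126) + 415)*((2 + 6)*(-7)) = (((-76 + ((5*3*5 - 32) - 26)) + 126) + 415)*(8*(-7)) = (((-76 + ((75 - 32) - 26)) + 126) + 415)*(-56) = (((-76 + (43 - 26)) + 126) + 415)*(-56) = (((-76 + 17) + 126) + 415)*(-56) = ((-59 + 126) + 415)*(-56) = (67 + 415)*(-56) = 482*(-56) = -26992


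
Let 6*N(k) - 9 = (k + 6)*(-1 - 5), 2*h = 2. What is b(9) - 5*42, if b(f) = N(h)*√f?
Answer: -453/2 ≈ -226.50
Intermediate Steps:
h = 1 (h = (½)*2 = 1)
N(k) = -9/2 - k (N(k) = 3/2 + ((k + 6)*(-1 - 5))/6 = 3/2 + ((6 + k)*(-6))/6 = 3/2 + (-36 - 6*k)/6 = 3/2 + (-6 - k) = -9/2 - k)
b(f) = -11*√f/2 (b(f) = (-9/2 - 1*1)*√f = (-9/2 - 1)*√f = -11*√f/2)
b(9) - 5*42 = -11*√9/2 - 5*42 = -11/2*3 - 210 = -33/2 - 210 = -453/2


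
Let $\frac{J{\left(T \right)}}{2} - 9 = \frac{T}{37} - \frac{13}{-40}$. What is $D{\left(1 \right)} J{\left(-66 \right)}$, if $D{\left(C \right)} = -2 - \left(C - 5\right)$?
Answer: $\frac{11161}{370} \approx 30.165$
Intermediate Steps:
$J{\left(T \right)} = \frac{373}{20} + \frac{2 T}{37}$ ($J{\left(T \right)} = 18 + 2 \left(\frac{T}{37} - \frac{13}{-40}\right) = 18 + 2 \left(T \frac{1}{37} - - \frac{13}{40}\right) = 18 + 2 \left(\frac{T}{37} + \frac{13}{40}\right) = 18 + 2 \left(\frac{13}{40} + \frac{T}{37}\right) = 18 + \left(\frac{13}{20} + \frac{2 T}{37}\right) = \frac{373}{20} + \frac{2 T}{37}$)
$D{\left(C \right)} = 3 - C$ ($D{\left(C \right)} = -2 - \left(C - 5\right) = -2 - \left(-5 + C\right) = 3 - C$)
$D{\left(1 \right)} J{\left(-66 \right)} = \left(3 - 1\right) \left(\frac{373}{20} + \frac{2}{37} \left(-66\right)\right) = \left(3 - 1\right) \left(\frac{373}{20} - \frac{132}{37}\right) = 2 \cdot \frac{11161}{740} = \frac{11161}{370}$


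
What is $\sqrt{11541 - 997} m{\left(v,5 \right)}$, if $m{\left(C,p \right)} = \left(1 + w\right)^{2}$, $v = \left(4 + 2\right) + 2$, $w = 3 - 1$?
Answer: $36 \sqrt{659} \approx 924.16$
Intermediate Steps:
$w = 2$ ($w = 3 - 1 = 2$)
$v = 8$ ($v = 6 + 2 = 8$)
$m{\left(C,p \right)} = 9$ ($m{\left(C,p \right)} = \left(1 + 2\right)^{2} = 3^{2} = 9$)
$\sqrt{11541 - 997} m{\left(v,5 \right)} = \sqrt{11541 - 997} \cdot 9 = \sqrt{10544} \cdot 9 = 4 \sqrt{659} \cdot 9 = 36 \sqrt{659}$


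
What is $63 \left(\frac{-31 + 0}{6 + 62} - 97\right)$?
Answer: $- \frac{417501}{68} \approx -6139.7$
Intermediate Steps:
$63 \left(\frac{-31 + 0}{6 + 62} - 97\right) = 63 \left(- \frac{31}{68} - 97\right) = 63 \left(- \frac{6627}{68}\right) = - \frac{417501}{68}$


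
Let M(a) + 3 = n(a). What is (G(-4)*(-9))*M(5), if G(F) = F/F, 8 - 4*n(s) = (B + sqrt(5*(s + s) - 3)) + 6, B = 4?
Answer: 63/2 + 9*sqrt(47)/4 ≈ 46.925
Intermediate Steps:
n(s) = -1/2 - sqrt(-3 + 10*s)/4 (n(s) = 2 - ((4 + sqrt(5*(s + s) - 3)) + 6)/4 = 2 - ((4 + sqrt(5*(2*s) - 3)) + 6)/4 = 2 - ((4 + sqrt(10*s - 3)) + 6)/4 = 2 - ((4 + sqrt(-3 + 10*s)) + 6)/4 = 2 - (10 + sqrt(-3 + 10*s))/4 = 2 + (-5/2 - sqrt(-3 + 10*s)/4) = -1/2 - sqrt(-3 + 10*s)/4)
M(a) = -7/2 - sqrt(-3 + 10*a)/4 (M(a) = -3 + (-1/2 - sqrt(-3 + 10*a)/4) = -7/2 - sqrt(-3 + 10*a)/4)
G(F) = 1
(G(-4)*(-9))*M(5) = (1*(-9))*(-7/2 - sqrt(-3 + 10*5)/4) = -9*(-7/2 - sqrt(-3 + 50)/4) = -9*(-7/2 - sqrt(47)/4) = 63/2 + 9*sqrt(47)/4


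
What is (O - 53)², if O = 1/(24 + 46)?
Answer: 13756681/4900 ≈ 2807.5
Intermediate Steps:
O = 1/70 ≈ 0.014286
(O - 53)² = (1/70 - 53)² = (-3709/70)² = 13756681/4900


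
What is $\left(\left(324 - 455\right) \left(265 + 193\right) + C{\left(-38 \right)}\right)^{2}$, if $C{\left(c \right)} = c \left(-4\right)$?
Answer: $3581543716$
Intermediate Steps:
$C{\left(c \right)} = - 4 c$
$\left(\left(324 - 455\right) \left(265 + 193\right) + C{\left(-38 \right)}\right)^{2} = \left(\left(324 - 455\right) \left(265 + 193\right) - -152\right)^{2} = \left(\left(-131\right) 458 + 152\right)^{2} = \left(-59998 + 152\right)^{2} = \left(-59846\right)^{2} = 3581543716$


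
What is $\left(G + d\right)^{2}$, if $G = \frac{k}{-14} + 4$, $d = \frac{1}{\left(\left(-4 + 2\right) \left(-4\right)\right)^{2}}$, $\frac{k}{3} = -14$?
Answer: $\frac{201601}{4096} \approx 49.219$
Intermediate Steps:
$k = -42$ ($k = 3 \left(-14\right) = -42$)
$d = \frac{1}{64}$ ($d = \frac{1}{\left(\left(-2\right) \left(-4\right)\right)^{2}} = \frac{1}{8^{2}} = \frac{1}{64} \approx 0.015625$)
$G = 7$ ($G = - \frac{42}{-14} + 4 = \left(-42\right) \left(- \frac{1}{14}\right) + 4 = 3 + 4 = 7$)
$\left(G + d\right)^{2} = \left(7 + \frac{1}{64}\right)^{2} = \left(\frac{449}{64}\right)^{2} = \frac{201601}{4096}$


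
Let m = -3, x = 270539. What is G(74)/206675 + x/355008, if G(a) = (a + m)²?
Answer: 57703243153/73371278400 ≈ 0.78646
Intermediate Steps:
G(a) = (-3 + a)² (G(a) = (a - 3)² = (-3 + a)²)
G(74)/206675 + x/355008 = (-3 + 74)²/206675 + 270539/355008 = 71²*(1/206675) + 270539*(1/355008) = 5041*(1/206675) + 270539/355008 = 5041/206675 + 270539/355008 = 57703243153/73371278400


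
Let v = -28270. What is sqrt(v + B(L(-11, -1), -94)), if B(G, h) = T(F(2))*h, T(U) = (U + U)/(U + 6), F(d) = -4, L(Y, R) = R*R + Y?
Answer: I*sqrt(27894) ≈ 167.01*I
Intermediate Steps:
L(Y, R) = Y + R**2 (L(Y, R) = R**2 + Y = Y + R**2)
T(U) = 2*U/(6 + U) (T(U) = (2*U)/(6 + U) = 2*U/(6 + U))
B(G, h) = -4*h (B(G, h) = (2*(-4)/(6 - 4))*h = (2*(-4)/2)*h = (2*(-4)*(1/2))*h = -4*h)
sqrt(v + B(L(-11, -1), -94)) = sqrt(-28270 - 4*(-94)) = sqrt(-28270 + 376) = sqrt(-27894) = I*sqrt(27894)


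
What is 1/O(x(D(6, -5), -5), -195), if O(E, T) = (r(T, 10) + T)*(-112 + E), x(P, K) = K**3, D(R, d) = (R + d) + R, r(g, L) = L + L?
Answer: 1/41475 ≈ 2.4111e-5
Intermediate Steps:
r(g, L) = 2*L
D(R, d) = d + 2*R
O(E, T) = (-112 + E)*(20 + T) (O(E, T) = (2*10 + T)*(-112 + E) = (20 + T)*(-112 + E) = (-112 + E)*(20 + T))
1/O(x(D(6, -5), -5), -195) = 1/(-2240 - 112*(-195) + 20*(-5)**3 + (-5)**3*(-195)) = 1/(-2240 + 21840 + 20*(-125) - 125*(-195)) = 1/(-2240 + 21840 - 2500 + 24375) = 1/41475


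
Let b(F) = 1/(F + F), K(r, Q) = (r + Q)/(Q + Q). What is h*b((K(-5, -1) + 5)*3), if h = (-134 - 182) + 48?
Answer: -67/12 ≈ -5.5833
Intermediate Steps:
K(r, Q) = (Q + r)/(2*Q) (K(r, Q) = (Q + r)/((2*Q)) = (Q + r)*(1/(2*Q)) = (Q + r)/(2*Q))
b(F) = 1/(2*F)
h = -268 (h = -316 + 48 = -268)
h*b((K(-5, -1) + 5)*3) = -134/(((½)*(-1 - 5)/(-1) + 5)*3) = -134/(((½)*(-1)*(-6) + 5)*3) = -134/((3 + 5)*3) = -134/(8*3) = -134/24 = -268*1/48 = -67/12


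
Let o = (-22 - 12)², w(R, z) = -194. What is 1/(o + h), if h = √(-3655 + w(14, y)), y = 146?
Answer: 1156/1340185 - I*√3849/1340185 ≈ 0.00086257 - 4.6292e-5*I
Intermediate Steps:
o = 1156 (o = (-34)² = 1156)
h = I*√3849 (h = √(-3655 - 194) = √(-3849) = I*√3849 ≈ 62.04*I)
1/(o + h) = 1/(1156 + I*√3849)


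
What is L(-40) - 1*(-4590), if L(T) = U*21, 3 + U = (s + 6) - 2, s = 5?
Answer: 4716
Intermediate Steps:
U = 6 (U = -3 + ((5 + 6) - 2) = -3 + (11 - 2) = -3 + 9 = 6)
L(T) = 126 (L(T) = 6*21 = 126)
L(-40) - 1*(-4590) = 126 - 1*(-4590) = 126 + 4590 = 4716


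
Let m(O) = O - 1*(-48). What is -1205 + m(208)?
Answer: -949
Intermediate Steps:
m(O) = 48 + O (m(O) = O + 48 = 48 + O)
-1205 + m(208) = -1205 + (48 + 208) = -1205 + 256 = -949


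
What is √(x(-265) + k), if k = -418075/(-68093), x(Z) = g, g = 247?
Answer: √1173722173278/68093 ≈ 15.910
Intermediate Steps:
x(Z) = 247
k = 418075/68093 (k = -418075*(-1/68093) = 418075/68093 ≈ 6.1398)
√(x(-265) + k) = √(247 + 418075/68093) = √(17237046/68093) = √1173722173278/68093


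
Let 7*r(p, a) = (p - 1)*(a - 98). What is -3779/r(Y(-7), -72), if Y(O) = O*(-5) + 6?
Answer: 26453/6800 ≈ 3.8901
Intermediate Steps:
Y(O) = 6 - 5*O (Y(O) = -5*O + 6 = 6 - 5*O)
r(p, a) = (-1 + p)*(-98 + a)/7 (r(p, a) = ((p - 1)*(a - 98))/7 = ((-1 + p)*(-98 + a))/7 = (-1 + p)*(-98 + a)/7)
-3779/r(Y(-7), -72) = -3779/(14 - 14*(6 - 5*(-7)) - 1/7*(-72) + (1/7)*(-72)*(6 - 5*(-7))) = -3779/(14 - 14*(6 + 35) + 72/7 + (1/7)*(-72)*(6 + 35)) = -3779/(14 - 14*41 + 72/7 + (1/7)*(-72)*41) = -3779/(14 - 574 + 72/7 - 2952/7) = -3779/(-6800/7) = -3779*(-7/6800) = 26453/6800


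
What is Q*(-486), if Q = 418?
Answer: -203148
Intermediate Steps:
Q*(-486) = 418*(-486) = -203148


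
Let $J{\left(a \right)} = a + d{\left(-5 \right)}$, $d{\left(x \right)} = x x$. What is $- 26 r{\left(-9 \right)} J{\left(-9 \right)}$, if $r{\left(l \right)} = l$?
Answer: $3744$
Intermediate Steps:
$d{\left(x \right)} = x^{2}$
$J{\left(a \right)} = 25 + a$ ($J{\left(a \right)} = a + \left(-5\right)^{2} = a + 25 = 25 + a$)
$- 26 r{\left(-9 \right)} J{\left(-9 \right)} = \left(-26\right) \left(-9\right) \left(25 - 9\right) = 234 \cdot 16 = 3744$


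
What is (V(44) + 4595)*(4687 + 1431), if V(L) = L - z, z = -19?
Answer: 28497644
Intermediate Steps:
V(L) = 19 + L (V(L) = L - 1*(-19) = L + 19 = 19 + L)
(V(44) + 4595)*(4687 + 1431) = ((19 + 44) + 4595)*(4687 + 1431) = (63 + 4595)*6118 = 4658*6118 = 28497644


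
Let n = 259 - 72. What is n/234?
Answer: 187/234 ≈ 0.79915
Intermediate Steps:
n = 187
n/234 = 187/234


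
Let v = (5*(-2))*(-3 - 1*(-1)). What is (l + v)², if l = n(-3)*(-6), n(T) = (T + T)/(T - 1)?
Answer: 121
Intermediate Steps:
n(T) = 2*T/(-1 + T) (n(T) = (2*T)/(-1 + T) = 2*T/(-1 + T))
l = -9 (l = (2*(-3)/(-1 - 3))*(-6) = (2*(-3)/(-4))*(-6) = (2*(-3)*(-¼))*(-6) = (3/2)*(-6) = -9)
v = 20 (v = -10*(-3 + 1) = -10*(-2) = 20)
(l + v)² = (-9 + 20)² = 11² = 121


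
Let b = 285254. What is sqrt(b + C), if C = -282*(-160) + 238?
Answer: 2*sqrt(82653) ≈ 574.99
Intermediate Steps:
C = 45358 (C = 45120 + 238 = 45358)
sqrt(b + C) = sqrt(285254 + 45358) = sqrt(330612) = 2*sqrt(82653)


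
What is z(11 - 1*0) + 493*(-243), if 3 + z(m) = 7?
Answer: -119795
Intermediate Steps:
z(m) = 4 (z(m) = -3 + 7 = 4)
z(11 - 1*0) + 493*(-243) = 4 + 493*(-243) = 4 - 119799 = -119795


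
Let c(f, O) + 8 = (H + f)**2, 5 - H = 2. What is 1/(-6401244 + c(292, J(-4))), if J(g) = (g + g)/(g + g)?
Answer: -1/6314227 ≈ -1.5837e-7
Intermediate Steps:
H = 3 (H = 5 - 1*2 = 5 - 2 = 3)
J(g) = 1 (J(g) = (2*g)/((2*g)) = (2*g)*(1/(2*g)) = 1)
c(f, O) = -8 + (3 + f)**2
1/(-6401244 + c(292, J(-4))) = 1/(-6401244 + (-8 + (3 + 292)**2)) = 1/(-6401244 + (-8 + 295**2)) = 1/(-6401244 + (-8 + 87025)) = 1/(-6401244 + 87017) = 1/(-6314227) = -1/6314227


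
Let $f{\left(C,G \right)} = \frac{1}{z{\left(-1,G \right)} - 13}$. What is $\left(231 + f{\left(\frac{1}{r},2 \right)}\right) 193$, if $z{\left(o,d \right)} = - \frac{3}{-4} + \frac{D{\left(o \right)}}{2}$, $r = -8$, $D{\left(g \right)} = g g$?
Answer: $\frac{2094629}{47} \approx 44567.0$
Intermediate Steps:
$D{\left(g \right)} = g^{2}$
$z{\left(o,d \right)} = \frac{3}{4} + \frac{o^{2}}{2}$ ($z{\left(o,d \right)} = - \frac{3}{-4} + \frac{o^{2}}{2} = \left(-3\right) \left(- \frac{1}{4}\right) + o^{2} \cdot \frac{1}{2} = \frac{3}{4} + \frac{o^{2}}{2}$)
$f{\left(C,G \right)} = - \frac{4}{47}$ ($f{\left(C,G \right)} = \frac{1}{\left(\frac{3}{4} + \frac{\left(-1\right)^{2}}{2}\right) - 13} = \frac{1}{\left(\frac{3}{4} + \frac{1}{2} \cdot 1\right) - 13} = \frac{1}{\left(\frac{3}{4} + \frac{1}{2}\right) - 13} = \frac{1}{\frac{5}{4} - 13} = \frac{1}{- \frac{47}{4}} = - \frac{4}{47}$)
$\left(231 + f{\left(\frac{1}{r},2 \right)}\right) 193 = \left(231 - \frac{4}{47}\right) 193 = \frac{10853}{47} \cdot 193 = \frac{2094629}{47}$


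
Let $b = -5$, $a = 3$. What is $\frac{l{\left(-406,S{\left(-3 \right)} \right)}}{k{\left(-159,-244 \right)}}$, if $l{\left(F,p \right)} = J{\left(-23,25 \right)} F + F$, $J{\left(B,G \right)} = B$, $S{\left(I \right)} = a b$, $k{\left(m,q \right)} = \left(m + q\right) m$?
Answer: $\frac{8932}{64077} \approx 0.13939$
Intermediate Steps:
$k{\left(m,q \right)} = m \left(m + q\right)$
$S{\left(I \right)} = -15$ ($S{\left(I \right)} = 3 \left(-5\right) = -15$)
$l{\left(F,p \right)} = - 22 F$ ($l{\left(F,p \right)} = - 23 F + F = - 22 F$)
$\frac{l{\left(-406,S{\left(-3 \right)} \right)}}{k{\left(-159,-244 \right)}} = \frac{\left(-22\right) \left(-406\right)}{\left(-159\right) \left(-159 - 244\right)} = \frac{8932}{\left(-159\right) \left(-403\right)} = \frac{8932}{64077}$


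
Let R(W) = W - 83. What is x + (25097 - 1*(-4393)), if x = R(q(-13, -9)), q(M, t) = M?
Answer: 29394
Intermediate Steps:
R(W) = -83 + W
x = -96 (x = -83 - 13 = -96)
x + (25097 - 1*(-4393)) = -96 + (25097 - 1*(-4393)) = -96 + (25097 + 4393) = -96 + 29490 = 29394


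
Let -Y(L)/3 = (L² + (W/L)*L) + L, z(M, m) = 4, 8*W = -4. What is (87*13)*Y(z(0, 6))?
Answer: -132327/2 ≈ -66164.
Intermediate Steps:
W = -½ (W = (⅛)*(-4) = -½ ≈ -0.50000)
Y(L) = 3/2 - 3*L - 3*L² (Y(L) = -3*((L² + (-1/(2*L))*L) + L) = -3*((L² - ½) + L) = -3*((-½ + L²) + L) = -3*(-½ + L + L²) = 3/2 - 3*L - 3*L²)
(87*13)*Y(z(0, 6)) = (87*13)*(3/2 - 3*4 - 3*4²) = 1131*(3/2 - 12 - 3*16) = 1131*(3/2 - 12 - 48) = 1131*(-117/2) = -132327/2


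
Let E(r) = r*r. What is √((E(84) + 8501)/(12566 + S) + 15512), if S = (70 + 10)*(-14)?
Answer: √2032419394414/11446 ≈ 124.55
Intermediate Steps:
E(r) = r²
S = -1120 (S = 80*(-14) = -1120)
√((E(84) + 8501)/(12566 + S) + 15512) = √((84² + 8501)/(12566 - 1120) + 15512) = √((7056 + 8501)/11446 + 15512) = √(15557*(1/11446) + 15512) = √(15557/11446 + 15512) = √(177565909/11446) = √2032419394414/11446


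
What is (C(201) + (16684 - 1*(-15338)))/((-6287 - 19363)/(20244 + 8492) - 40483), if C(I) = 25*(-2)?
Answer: -459373696/581672569 ≈ -0.78975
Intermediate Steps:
C(I) = -50
(C(201) + (16684 - 1*(-15338)))/((-6287 - 19363)/(20244 + 8492) - 40483) = (-50 + (16684 - 1*(-15338)))/((-6287 - 19363)/(20244 + 8492) - 40483) = (-50 + (16684 + 15338))/(-25650/28736 - 40483) = (-50 + 32022)/(-25650*1/28736 - 40483) = 31972/(-12825/14368 - 40483) = 31972/(-581672569/14368) = 31972*(-14368/581672569) = -459373696/581672569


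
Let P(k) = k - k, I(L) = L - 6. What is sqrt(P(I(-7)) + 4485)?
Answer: sqrt(4485) ≈ 66.970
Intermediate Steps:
I(L) = -6 + L
P(k) = 0
sqrt(P(I(-7)) + 4485) = sqrt(0 + 4485) = sqrt(4485)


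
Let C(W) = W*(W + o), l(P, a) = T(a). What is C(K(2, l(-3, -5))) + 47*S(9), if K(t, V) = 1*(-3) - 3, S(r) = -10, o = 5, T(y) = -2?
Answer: -464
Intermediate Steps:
l(P, a) = -2
K(t, V) = -6 (K(t, V) = -3 - 3 = -6)
C(W) = W*(5 + W) (C(W) = W*(W + 5) = W*(5 + W))
C(K(2, l(-3, -5))) + 47*S(9) = -6*(5 - 6) + 47*(-10) = -6*(-1) - 470 = 6 - 470 = -464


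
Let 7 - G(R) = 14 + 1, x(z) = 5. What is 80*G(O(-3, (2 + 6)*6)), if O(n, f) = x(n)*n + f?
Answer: -640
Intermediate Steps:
O(n, f) = f + 5*n (O(n, f) = 5*n + f = f + 5*n)
G(R) = -8 (G(R) = 7 - (14 + 1) = 7 - 1*15 = 7 - 15 = -8)
80*G(O(-3, (2 + 6)*6)) = 80*(-8) = -640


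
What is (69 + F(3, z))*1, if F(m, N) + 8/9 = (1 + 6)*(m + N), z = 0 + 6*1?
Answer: 1180/9 ≈ 131.11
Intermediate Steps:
z = 6 (z = 0 + 6 = 6)
F(m, N) = -8/9 + 7*N + 7*m (F(m, N) = -8/9 + (1 + 6)*(m + N) = -8/9 + 7*(N + m) = -8/9 + (7*N + 7*m) = -8/9 + 7*N + 7*m)
(69 + F(3, z))*1 = (69 + (-8/9 + 7*6 + 7*3))*1 = (69 + (-8/9 + 42 + 21))*1 = (69 + 559/9)*1 = (1180/9)*1 = 1180/9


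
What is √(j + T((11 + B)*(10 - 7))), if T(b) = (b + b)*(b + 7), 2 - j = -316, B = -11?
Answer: √318 ≈ 17.833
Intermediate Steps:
j = 318 (j = 2 - 1*(-316) = 2 + 316 = 318)
T(b) = 2*b*(7 + b) (T(b) = (2*b)*(7 + b) = 2*b*(7 + b))
√(j + T((11 + B)*(10 - 7))) = √(318 + 2*((11 - 11)*(10 - 7))*(7 + (11 - 11)*(10 - 7))) = √(318 + 2*(0*3)*(7 + 0*3)) = √(318 + 2*0*(7 + 0)) = √(318 + 2*0*7) = √(318 + 0) = √318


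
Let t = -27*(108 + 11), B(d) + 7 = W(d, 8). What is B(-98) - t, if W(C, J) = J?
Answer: 3214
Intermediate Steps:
B(d) = 1 (B(d) = -7 + 8 = 1)
t = -3213 (t = -27*119 = -3213)
B(-98) - t = 1 - 1*(-3213) = 1 + 3213 = 3214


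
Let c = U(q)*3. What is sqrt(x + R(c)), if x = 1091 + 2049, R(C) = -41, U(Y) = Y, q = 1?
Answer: sqrt(3099) ≈ 55.669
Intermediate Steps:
c = 3 (c = 1*3 = 3)
x = 3140
sqrt(x + R(c)) = sqrt(3140 - 41) = sqrt(3099)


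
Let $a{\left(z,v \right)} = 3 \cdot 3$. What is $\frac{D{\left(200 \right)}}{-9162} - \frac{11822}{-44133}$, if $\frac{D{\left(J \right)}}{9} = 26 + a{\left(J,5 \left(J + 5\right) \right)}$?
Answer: $\frac{10490141}{44927394} \approx 0.23349$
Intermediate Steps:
$a{\left(z,v \right)} = 9$
$D{\left(J \right)} = 315$ ($D{\left(J \right)} = 9 \left(26 + 9\right) = 9 \cdot 35 = 315$)
$\frac{D{\left(200 \right)}}{-9162} - \frac{11822}{-44133} = \frac{315}{-9162} - \frac{11822}{-44133} = 315 \left(- \frac{1}{9162}\right) - - \frac{11822}{44133} = - \frac{35}{1018} + \frac{11822}{44133} = \frac{10490141}{44927394}$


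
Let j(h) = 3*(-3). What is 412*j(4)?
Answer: -3708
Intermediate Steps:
j(h) = -9
412*j(4) = 412*(-9) = -3708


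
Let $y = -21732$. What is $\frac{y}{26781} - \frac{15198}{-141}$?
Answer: $\frac{44883714}{419569} \approx 106.98$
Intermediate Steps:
$\frac{y}{26781} - \frac{15198}{-141} = - \frac{21732}{26781} - \frac{15198}{-141} = \left(-21732\right) \frac{1}{26781} - - \frac{5066}{47} = - \frac{7244}{8927} + \frac{5066}{47} = \frac{44883714}{419569}$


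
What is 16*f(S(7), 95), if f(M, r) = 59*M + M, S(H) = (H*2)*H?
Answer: 94080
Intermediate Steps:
S(H) = 2*H² (S(H) = (2*H)*H = 2*H²)
f(M, r) = 60*M
16*f(S(7), 95) = 16*(60*(2*7²)) = 16*(60*(2*49)) = 16*(60*98) = 16*5880 = 94080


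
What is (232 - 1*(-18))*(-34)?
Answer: -8500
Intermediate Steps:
(232 - 1*(-18))*(-34) = (232 + 18)*(-34) = 250*(-34) = -8500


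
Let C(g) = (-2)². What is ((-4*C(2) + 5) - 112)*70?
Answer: -8610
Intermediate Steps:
C(g) = 4
((-4*C(2) + 5) - 112)*70 = ((-4*4 + 5) - 112)*70 = ((-16 + 5) - 112)*70 = (-11 - 112)*70 = -123*70 = -8610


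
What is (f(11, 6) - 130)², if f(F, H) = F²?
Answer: 81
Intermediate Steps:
(f(11, 6) - 130)² = (11² - 130)² = (121 - 130)² = (-9)² = 81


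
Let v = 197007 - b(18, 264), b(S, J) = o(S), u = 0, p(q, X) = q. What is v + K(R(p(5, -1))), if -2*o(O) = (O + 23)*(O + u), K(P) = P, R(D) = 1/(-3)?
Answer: 592127/3 ≈ 1.9738e+5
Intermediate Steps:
R(D) = -⅓
o(O) = -O*(23 + O)/2 (o(O) = -(O + 23)*(O + 0)/2 = -(23 + O)*O/2 = -O*(23 + O)/2)
b(S, J) = S*(-23 - S)/2
v = 197376 (v = 197007 - 18*(-23 - 1*18)/2 = 197007 - 18*(-23 - 18)/2 = 197007 - 18*(-41)/2 = 197007 - 1*(-369) = 197007 + 369 = 197376)
v + K(R(p(5, -1))) = 197376 - ⅓ = 592127/3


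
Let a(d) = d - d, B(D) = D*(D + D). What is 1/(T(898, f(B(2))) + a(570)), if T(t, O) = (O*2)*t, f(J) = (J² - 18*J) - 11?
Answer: -1/163436 ≈ -6.1186e-6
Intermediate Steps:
B(D) = 2*D² (B(D) = D*(2*D) = 2*D²)
a(d) = 0
f(J) = -11 + J² - 18*J
T(t, O) = 2*O*t (T(t, O) = (2*O)*t = 2*O*t)
1/(T(898, f(B(2))) + a(570)) = 1/(2*(-11 + (2*2²)² - 36*2²)*898 + 0) = 1/(2*(-11 + (2*4)² - 36*4)*898 + 0) = 1/(2*(-11 + 8² - 18*8)*898 + 0) = 1/(2*(-11 + 64 - 144)*898 + 0) = 1/(2*(-91)*898 + 0) = 1/(-163436 + 0) = 1/(-163436) = -1/163436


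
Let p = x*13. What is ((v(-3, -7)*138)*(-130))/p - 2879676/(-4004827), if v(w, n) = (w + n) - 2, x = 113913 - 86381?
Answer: 36400793688/27565224241 ≈ 1.3205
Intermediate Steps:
x = 27532
v(w, n) = -2 + n + w (v(w, n) = (n + w) - 2 = -2 + n + w)
p = 357916 (p = 27532*13 = 357916)
((v(-3, -7)*138)*(-130))/p - 2879676/(-4004827) = (((-2 - 7 - 3)*138)*(-130))/357916 - 2879676/(-4004827) = (-12*138*(-130))*(1/357916) - 2879676*(-1/4004827) = -1656*(-130)*(1/357916) + 2879676/4004827 = 215280*(1/357916) + 2879676/4004827 = 4140/6883 + 2879676/4004827 = 36400793688/27565224241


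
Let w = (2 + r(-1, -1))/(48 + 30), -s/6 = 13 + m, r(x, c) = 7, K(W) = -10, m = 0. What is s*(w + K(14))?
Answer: 771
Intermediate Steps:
s = -78 (s = -6*(13 + 0) = -6*13 = -78)
w = 3/26 (w = (2 + 7)/(48 + 30) = 9/78 = 9*(1/78) = 3/26 ≈ 0.11538)
s*(w + K(14)) = -78*(3/26 - 10) = -78*(-257/26) = 771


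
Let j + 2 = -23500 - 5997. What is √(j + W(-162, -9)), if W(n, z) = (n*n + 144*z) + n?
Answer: I*√4713 ≈ 68.651*I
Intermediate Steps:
W(n, z) = n + n² + 144*z (W(n, z) = (n² + 144*z) + n = n + n² + 144*z)
j = -29499 (j = -2 + (-23500 - 5997) = -2 - 29497 = -29499)
√(j + W(-162, -9)) = √(-29499 + (-162 + (-162)² + 144*(-9))) = √(-29499 + (-162 + 26244 - 1296)) = √(-29499 + 24786) = √(-4713) = I*√4713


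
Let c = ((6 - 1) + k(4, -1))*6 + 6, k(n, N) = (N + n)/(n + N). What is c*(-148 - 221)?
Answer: -15498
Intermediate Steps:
k(n, N) = 1 (k(n, N) = (N + n)/(N + n) = 1)
c = 42 (c = ((6 - 1) + 1)*6 + 6 = (5 + 1)*6 + 6 = 6*6 + 6 = 36 + 6 = 42)
c*(-148 - 221) = 42*(-148 - 221) = 42*(-369) = -15498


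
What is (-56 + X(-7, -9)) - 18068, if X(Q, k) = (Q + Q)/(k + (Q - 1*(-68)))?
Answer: -471231/26 ≈ -18124.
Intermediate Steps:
X(Q, k) = 2*Q/(68 + Q + k) (X(Q, k) = (2*Q)/(k + (Q + 68)) = (2*Q)/(k + (68 + Q)) = (2*Q)/(68 + Q + k) = 2*Q/(68 + Q + k))
(-56 + X(-7, -9)) - 18068 = (-56 + 2*(-7)/(68 - 7 - 9)) - 18068 = (-56 + 2*(-7)/52) - 18068 = (-56 + 2*(-7)*(1/52)) - 18068 = (-56 - 7/26) - 18068 = -1463/26 - 18068 = -471231/26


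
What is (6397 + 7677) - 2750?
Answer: 11324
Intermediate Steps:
(6397 + 7677) - 2750 = 14074 - 2750 = 11324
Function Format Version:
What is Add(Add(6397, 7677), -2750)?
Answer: 11324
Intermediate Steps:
Add(Add(6397, 7677), -2750) = Add(14074, -2750) = 11324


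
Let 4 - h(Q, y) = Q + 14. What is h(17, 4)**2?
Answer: 729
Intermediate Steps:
h(Q, y) = -10 - Q (h(Q, y) = 4 - (Q + 14) = 4 - (14 + Q) = 4 + (-14 - Q) = -10 - Q)
h(17, 4)**2 = (-10 - 1*17)**2 = (-10 - 17)**2 = (-27)**2 = 729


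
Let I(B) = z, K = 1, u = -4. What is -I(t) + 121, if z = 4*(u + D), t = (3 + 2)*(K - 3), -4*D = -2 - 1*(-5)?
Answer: 140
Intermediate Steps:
D = -¾ (D = -(-2 - 1*(-5))/4 = -(-2 + 5)/4 = -¼*3 = -¾ ≈ -0.75000)
t = -10 (t = (3 + 2)*(1 - 3) = 5*(-2) = -10)
z = -19 (z = 4*(-4 - ¾) = 4*(-19/4) = -19)
I(B) = -19
-I(t) + 121 = -1*(-19) + 121 = 19 + 121 = 140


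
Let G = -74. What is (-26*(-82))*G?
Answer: -157768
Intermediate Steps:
(-26*(-82))*G = -26*(-82)*(-74) = 2132*(-74) = -157768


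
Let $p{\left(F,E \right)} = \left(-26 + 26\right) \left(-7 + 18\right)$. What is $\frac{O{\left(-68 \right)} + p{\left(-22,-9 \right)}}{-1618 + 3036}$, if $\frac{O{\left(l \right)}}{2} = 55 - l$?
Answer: $\frac{123}{709} \approx 0.17348$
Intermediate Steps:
$p{\left(F,E \right)} = 0$ ($p{\left(F,E \right)} = 0 \cdot 11 = 0$)
$O{\left(l \right)} = 110 - 2 l$ ($O{\left(l \right)} = 2 \left(55 - l\right) = 110 - 2 l$)
$\frac{O{\left(-68 \right)} + p{\left(-22,-9 \right)}}{-1618 + 3036} = \frac{\left(110 - -136\right) + 0}{-1618 + 3036} = \frac{\left(110 + 136\right) + 0}{1418} = \left(246 + 0\right) \frac{1}{1418} = 246 \cdot \frac{1}{1418} = \frac{123}{709}$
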